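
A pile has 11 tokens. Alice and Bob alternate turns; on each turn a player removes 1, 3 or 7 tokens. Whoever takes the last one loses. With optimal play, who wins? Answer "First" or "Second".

Second

Positions where the player to move wins (W) vs loses (L):
i:   0  1  2  3  4  5  6  7  8  9 10 11
     W  L  W  L  W  L  W  L  W  L  W  L
Position 11 is L, so the second player wins.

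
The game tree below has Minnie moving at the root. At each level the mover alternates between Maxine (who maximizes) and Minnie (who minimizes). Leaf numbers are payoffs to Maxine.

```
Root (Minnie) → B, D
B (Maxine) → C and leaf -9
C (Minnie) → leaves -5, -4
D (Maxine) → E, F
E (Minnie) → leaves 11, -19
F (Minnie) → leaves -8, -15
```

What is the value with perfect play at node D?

-15

E: min(11, -19) = -19
F: min(-8, -15) = -15
D: max(-19, -15) = -15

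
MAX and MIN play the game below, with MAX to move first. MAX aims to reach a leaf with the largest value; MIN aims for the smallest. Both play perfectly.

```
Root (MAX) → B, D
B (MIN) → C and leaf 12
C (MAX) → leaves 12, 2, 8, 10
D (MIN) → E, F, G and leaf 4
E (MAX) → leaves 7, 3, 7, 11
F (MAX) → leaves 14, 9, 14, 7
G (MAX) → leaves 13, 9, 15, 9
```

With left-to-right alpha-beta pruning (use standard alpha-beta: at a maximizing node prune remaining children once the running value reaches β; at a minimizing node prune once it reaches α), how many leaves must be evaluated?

9

C [α=-∞,β=+∞]: v=12
B [α=-∞,β=+∞]: v=12
E [α=12,β=+∞]: v=11
D [α=12,β=+∞]: v=11 after child 1 ≤ α → α-cutoff, skip 3
Root [α=-∞,β=+∞]: v=12
Leaves evaluated: 9 of 18.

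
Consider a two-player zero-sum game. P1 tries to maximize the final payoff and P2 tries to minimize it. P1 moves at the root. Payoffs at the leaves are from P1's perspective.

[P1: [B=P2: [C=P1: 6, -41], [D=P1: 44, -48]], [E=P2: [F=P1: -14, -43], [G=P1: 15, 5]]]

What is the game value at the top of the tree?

6

C (P1): max(6, -41) = 6
D (P1): max(44, -48) = 44
B (P2): min(6, 44) = 6
F (P1): max(-14, -43) = -14
G (P1): max(15, 5) = 15
E (P2): min(-14, 15) = -14
Root (P1): max(6, -14) = 6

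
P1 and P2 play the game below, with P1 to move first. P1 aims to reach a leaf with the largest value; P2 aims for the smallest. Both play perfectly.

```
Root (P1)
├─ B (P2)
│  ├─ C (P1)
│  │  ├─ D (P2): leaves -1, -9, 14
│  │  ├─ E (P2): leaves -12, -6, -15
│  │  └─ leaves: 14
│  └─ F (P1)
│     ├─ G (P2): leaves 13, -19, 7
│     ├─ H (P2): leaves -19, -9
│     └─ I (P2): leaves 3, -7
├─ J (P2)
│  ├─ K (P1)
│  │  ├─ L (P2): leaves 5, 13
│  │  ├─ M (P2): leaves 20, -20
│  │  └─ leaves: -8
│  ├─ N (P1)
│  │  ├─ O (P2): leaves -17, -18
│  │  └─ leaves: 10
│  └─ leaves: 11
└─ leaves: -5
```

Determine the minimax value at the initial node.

D (P2): min(-1, -9, 14) = -9
E (P2): min(-12, -6, -15) = -15
C (P1): max(-9, -15, 14) = 14
G (P2): min(13, -19, 7) = -19
H (P2): min(-19, -9) = -19
I (P2): min(3, -7) = -7
F (P1): max(-19, -19, -7) = -7
B (P2): min(14, -7) = -7
L (P2): min(5, 13) = 5
M (P2): min(20, -20) = -20
K (P1): max(5, -20, -8) = 5
O (P2): min(-17, -18) = -18
N (P1): max(-18, 10) = 10
J (P2): min(5, 10, 11) = 5
Root (P1): max(-7, 5, -5) = 5

5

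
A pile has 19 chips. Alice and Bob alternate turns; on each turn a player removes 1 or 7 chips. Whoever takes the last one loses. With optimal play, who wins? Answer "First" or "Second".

i:   0  1  2  3  4  5  6  7  8  9 10 11 12 13 14 15 16 17 18 19
     W  L  W  L  W  L  W  L  W  L  W  L  W  L  W  L  W  L  W  L
Position 19 is L, so the second player wins.

Second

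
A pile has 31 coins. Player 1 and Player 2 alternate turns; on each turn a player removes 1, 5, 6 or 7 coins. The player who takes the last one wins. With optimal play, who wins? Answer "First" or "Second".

First

i:   0  1  2  3  4  5  6  7  8  9 10 11 12 13 14 15 16 17 18 19 20 21 22 23 24 25 26 27 28 29 30 31
     L  W  L  W  L  W  W  W  W  W  W  W  L  W  L  W  L  W  W  W  W  W  W  W  L  W  L  W  L  W  W  W
Position 31 is W, so the first player wins.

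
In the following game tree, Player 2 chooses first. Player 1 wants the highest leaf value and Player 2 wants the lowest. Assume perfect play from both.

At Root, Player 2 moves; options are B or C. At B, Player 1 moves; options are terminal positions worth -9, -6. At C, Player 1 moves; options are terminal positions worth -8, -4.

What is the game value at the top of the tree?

-6

B (Player 1): max(-9, -6) = -6
C (Player 1): max(-8, -4) = -4
Root (Player 2): min(-6, -4) = -6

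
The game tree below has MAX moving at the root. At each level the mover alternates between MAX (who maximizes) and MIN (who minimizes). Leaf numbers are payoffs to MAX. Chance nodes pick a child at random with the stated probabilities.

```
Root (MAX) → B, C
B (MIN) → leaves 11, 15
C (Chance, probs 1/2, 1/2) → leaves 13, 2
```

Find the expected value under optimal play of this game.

11

B (MIN): min(11, 15) = 11
C (Chance): 1/2·13 + 1/2·2 = 7.5
Root (MAX): max(11, 7.5) = 11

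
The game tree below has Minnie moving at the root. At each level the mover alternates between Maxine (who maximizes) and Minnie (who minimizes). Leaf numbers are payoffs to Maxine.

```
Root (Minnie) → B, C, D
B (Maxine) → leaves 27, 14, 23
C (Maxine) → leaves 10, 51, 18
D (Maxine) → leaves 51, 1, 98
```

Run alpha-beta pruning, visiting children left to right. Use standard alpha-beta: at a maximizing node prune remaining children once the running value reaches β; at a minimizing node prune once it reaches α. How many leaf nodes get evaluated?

B [α=-∞,β=+∞]: v=27
C [α=-∞,β=27]: v=51 after child 2 ≥ β → β-cutoff, skip 1
D [α=-∞,β=27]: v=51 after child 1 ≥ β → β-cutoff, skip 2
Root [α=-∞,β=+∞]: v=27
Leaves evaluated: 6 of 9.

6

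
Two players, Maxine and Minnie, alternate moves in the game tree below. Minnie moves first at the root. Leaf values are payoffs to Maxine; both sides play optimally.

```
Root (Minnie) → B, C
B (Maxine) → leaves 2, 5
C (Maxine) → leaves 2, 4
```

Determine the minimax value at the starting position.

4

B (Maxine): max(2, 5) = 5
C (Maxine): max(2, 4) = 4
Root (Minnie): min(5, 4) = 4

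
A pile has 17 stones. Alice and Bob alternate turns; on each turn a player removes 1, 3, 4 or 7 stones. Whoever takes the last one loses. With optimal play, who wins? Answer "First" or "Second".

Compute winning (W) and losing (L) positions by backward induction:
i:   0  1  2  3  4  5  6  7  8  9 10 11 12 13 14 15 16 17
     W  L  W  L  W  W  W  W  W  L  W  L  W  W  W  W  W  L
Position 17 is L, so the second player wins.

Second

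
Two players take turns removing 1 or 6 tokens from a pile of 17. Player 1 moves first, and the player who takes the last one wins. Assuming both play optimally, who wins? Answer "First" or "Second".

Positions where the player to move wins (W) vs loses (L):
i:   0  1  2  3  4  5  6  7  8  9 10 11 12 13 14 15 16 17
     L  W  L  W  L  W  W  L  W  L  W  L  W  W  L  W  L  W
Position 17 is W, so the first player wins.

First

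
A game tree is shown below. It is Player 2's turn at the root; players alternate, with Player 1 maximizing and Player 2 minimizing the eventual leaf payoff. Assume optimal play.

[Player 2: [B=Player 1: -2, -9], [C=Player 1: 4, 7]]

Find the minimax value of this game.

B (Player 1): max(-2, -9) = -2
C (Player 1): max(4, 7) = 7
Root (Player 2): min(-2, 7) = -2

-2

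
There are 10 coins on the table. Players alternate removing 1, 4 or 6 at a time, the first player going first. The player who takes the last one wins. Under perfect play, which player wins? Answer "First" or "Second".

Second

Positions where the player to move wins (W) vs loses (L):
i:   0  1  2  3  4  5  6  7  8  9 10
     L  W  L  W  W  L  W  L  W  W  L
Position 10 is L, so the second player wins.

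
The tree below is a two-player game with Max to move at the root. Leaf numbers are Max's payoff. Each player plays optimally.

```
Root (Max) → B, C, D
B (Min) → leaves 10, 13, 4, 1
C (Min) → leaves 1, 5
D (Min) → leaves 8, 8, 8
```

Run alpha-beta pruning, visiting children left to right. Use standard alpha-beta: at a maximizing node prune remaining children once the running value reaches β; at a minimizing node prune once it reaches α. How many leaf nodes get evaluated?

B [α=-∞,β=+∞]: v=1
C [α=1,β=+∞]: v=1 after child 1 ≤ α → α-cutoff, skip 1
D [α=1,β=+∞]: v=8
Root [α=-∞,β=+∞]: v=8
Leaves evaluated: 8 of 9.

8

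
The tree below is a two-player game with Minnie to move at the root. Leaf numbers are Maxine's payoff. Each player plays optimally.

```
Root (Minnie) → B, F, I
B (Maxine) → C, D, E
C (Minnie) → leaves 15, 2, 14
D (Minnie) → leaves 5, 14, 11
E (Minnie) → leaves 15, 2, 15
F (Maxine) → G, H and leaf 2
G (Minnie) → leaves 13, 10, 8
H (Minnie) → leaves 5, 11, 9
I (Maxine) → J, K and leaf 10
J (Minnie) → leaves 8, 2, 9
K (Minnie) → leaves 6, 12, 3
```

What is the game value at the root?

C (Minnie): min(15, 2, 14) = 2
D (Minnie): min(5, 14, 11) = 5
E (Minnie): min(15, 2, 15) = 2
B (Maxine): max(2, 5, 2) = 5
G (Minnie): min(13, 10, 8) = 8
H (Minnie): min(5, 11, 9) = 5
F (Maxine): max(8, 5, 2) = 8
J (Minnie): min(8, 2, 9) = 2
K (Minnie): min(6, 12, 3) = 3
I (Maxine): max(2, 3, 10) = 10
Root (Minnie): min(5, 8, 10) = 5

5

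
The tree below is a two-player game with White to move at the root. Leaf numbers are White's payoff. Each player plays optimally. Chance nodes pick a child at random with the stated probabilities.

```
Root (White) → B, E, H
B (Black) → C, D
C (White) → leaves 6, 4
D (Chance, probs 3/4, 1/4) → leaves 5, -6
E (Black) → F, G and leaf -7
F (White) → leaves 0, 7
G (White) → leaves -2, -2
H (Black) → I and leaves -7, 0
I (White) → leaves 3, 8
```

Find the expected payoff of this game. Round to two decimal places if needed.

2.25

C (White): max(6, 4) = 6
D (Chance): 3/4·5 + 1/4·-6 = 2.25
B (Black): min(6, 2.25) = 2.25
F (White): max(0, 7) = 7
G (White): max(-2, -2) = -2
E (Black): min(7, -2, -7) = -7
I (White): max(3, 8) = 8
H (Black): min(8, -7, 0) = -7
Root (White): max(2.25, -7, -7) = 2.25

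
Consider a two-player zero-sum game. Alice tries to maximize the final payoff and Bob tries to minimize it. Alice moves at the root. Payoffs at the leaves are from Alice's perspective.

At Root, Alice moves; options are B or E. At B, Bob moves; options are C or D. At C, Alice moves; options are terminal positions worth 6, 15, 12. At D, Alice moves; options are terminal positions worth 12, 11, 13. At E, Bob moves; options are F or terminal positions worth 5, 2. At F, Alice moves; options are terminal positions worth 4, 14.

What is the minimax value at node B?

13

C: max(6, 15, 12) = 15
D: max(12, 11, 13) = 13
B: min(15, 13) = 13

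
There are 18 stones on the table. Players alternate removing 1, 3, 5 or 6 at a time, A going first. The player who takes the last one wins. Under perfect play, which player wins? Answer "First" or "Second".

First

Mark each pile size as W (mover wins) or L (mover loses):
i:   0  1  2  3  4  5  6  7  8  9 10 11 12 13 14 15 16 17 18
     L  W  L  W  L  W  W  W  W  W  W  L  W  L  W  L  W  W  W
Position 18 is W, so the first player wins.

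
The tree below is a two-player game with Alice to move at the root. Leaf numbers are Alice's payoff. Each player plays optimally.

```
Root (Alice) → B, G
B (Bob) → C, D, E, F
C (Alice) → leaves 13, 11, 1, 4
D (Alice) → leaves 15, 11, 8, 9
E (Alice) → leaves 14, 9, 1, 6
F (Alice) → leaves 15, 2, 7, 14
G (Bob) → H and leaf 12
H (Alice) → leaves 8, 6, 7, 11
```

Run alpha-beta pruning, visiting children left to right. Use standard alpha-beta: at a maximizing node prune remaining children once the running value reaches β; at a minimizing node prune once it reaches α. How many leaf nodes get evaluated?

11

C [α=-∞,β=+∞]: v=13
D [α=-∞,β=13]: v=15 after child 1 ≥ β → β-cutoff, skip 3
E [α=-∞,β=13]: v=14 after child 1 ≥ β → β-cutoff, skip 3
F [α=-∞,β=13]: v=15 after child 1 ≥ β → β-cutoff, skip 3
B [α=-∞,β=+∞]: v=13
H [α=13,β=+∞]: v=11
G [α=13,β=+∞]: v=11 after child 1 ≤ α → α-cutoff, skip 1
Root [α=-∞,β=+∞]: v=13
Leaves evaluated: 11 of 21.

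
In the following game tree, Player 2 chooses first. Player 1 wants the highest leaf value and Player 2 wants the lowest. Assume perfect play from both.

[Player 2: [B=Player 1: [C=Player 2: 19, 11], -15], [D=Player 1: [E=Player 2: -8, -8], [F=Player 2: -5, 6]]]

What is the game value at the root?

C (Player 2): min(19, 11) = 11
B (Player 1): max(11, -15) = 11
E (Player 2): min(-8, -8) = -8
F (Player 2): min(-5, 6) = -5
D (Player 1): max(-8, -5) = -5
Root (Player 2): min(11, -5) = -5

-5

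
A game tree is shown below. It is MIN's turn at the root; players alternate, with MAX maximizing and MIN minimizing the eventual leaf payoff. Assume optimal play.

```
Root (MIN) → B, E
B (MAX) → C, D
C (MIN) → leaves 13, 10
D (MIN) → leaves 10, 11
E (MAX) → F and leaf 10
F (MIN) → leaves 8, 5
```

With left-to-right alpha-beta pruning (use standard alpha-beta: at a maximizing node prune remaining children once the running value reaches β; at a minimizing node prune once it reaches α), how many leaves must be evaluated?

6

C [α=-∞,β=+∞]: v=10
D [α=10,β=+∞]: v=10 after child 1 ≤ α → α-cutoff, skip 1
B [α=-∞,β=+∞]: v=10
F [α=-∞,β=10]: v=5
E [α=-∞,β=10]: v=10
Root [α=-∞,β=+∞]: v=10
Leaves evaluated: 6 of 7.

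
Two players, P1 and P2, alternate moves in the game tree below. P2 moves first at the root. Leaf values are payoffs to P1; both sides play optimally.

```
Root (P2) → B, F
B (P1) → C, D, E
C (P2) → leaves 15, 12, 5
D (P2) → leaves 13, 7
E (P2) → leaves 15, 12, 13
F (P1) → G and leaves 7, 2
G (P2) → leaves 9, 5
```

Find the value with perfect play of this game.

C (P2): min(15, 12, 5) = 5
D (P2): min(13, 7) = 7
E (P2): min(15, 12, 13) = 12
B (P1): max(5, 7, 12) = 12
G (P2): min(9, 5) = 5
F (P1): max(5, 7, 2) = 7
Root (P2): min(12, 7) = 7

7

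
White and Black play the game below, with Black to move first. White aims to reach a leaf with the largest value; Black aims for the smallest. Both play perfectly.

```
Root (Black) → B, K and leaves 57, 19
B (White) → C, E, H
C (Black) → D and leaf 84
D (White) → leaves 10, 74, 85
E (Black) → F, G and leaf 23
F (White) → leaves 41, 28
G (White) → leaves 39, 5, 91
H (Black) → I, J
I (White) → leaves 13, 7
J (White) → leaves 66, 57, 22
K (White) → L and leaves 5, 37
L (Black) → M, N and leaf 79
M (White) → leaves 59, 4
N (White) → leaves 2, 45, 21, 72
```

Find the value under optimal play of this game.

19

D (White): max(10, 74, 85) = 85
C (Black): min(85, 84) = 84
F (White): max(41, 28) = 41
G (White): max(39, 5, 91) = 91
E (Black): min(41, 91, 23) = 23
I (White): max(13, 7) = 13
J (White): max(66, 57, 22) = 66
H (Black): min(13, 66) = 13
B (White): max(84, 23, 13) = 84
M (White): max(59, 4) = 59
N (White): max(2, 45, 21, 72) = 72
L (Black): min(59, 72, 79) = 59
K (White): max(59, 5, 37) = 59
Root (Black): min(84, 59, 57, 19) = 19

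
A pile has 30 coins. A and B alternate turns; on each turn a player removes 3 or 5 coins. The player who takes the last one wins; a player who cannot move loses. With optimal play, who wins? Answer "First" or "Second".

First

Positions where the player to move wins (W) vs loses (L):
i:   0  1  2  3  4  5  6  7  8  9 10 11 12 13 14 15 16 17 18 19 20 21 22 23 24 25 26 27 28 29 30
     L  L  L  W  W  W  W  W  L  L  L  W  W  W  W  W  L  L  L  W  W  W  W  W  L  L  L  W  W  W  W
Position 30 is W, so the first player wins.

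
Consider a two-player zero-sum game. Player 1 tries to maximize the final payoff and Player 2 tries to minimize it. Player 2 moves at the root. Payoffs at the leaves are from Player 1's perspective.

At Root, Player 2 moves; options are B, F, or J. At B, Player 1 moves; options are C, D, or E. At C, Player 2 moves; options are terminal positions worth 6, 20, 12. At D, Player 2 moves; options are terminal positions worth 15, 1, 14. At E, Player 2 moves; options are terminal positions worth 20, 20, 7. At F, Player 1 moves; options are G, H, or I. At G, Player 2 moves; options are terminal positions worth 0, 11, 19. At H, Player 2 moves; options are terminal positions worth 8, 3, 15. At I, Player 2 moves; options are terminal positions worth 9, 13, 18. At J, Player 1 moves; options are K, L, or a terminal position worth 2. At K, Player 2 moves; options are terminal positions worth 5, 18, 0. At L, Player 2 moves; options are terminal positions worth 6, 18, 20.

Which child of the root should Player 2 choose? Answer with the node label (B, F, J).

J

C (Player 2): min(6, 20, 12) = 6
D (Player 2): min(15, 1, 14) = 1
E (Player 2): min(20, 20, 7) = 7
B (Player 1): max(6, 1, 7) = 7
G (Player 2): min(0, 11, 19) = 0
H (Player 2): min(8, 3, 15) = 3
I (Player 2): min(9, 13, 18) = 9
F (Player 1): max(0, 3, 9) = 9
K (Player 2): min(5, 18, 0) = 0
L (Player 2): min(6, 18, 20) = 6
J (Player 1): max(0, 6, 2) = 6
Root (Player 2): min(7, 9, 6) = 6
Player 2 picks the child with the lowest value: J (value 6).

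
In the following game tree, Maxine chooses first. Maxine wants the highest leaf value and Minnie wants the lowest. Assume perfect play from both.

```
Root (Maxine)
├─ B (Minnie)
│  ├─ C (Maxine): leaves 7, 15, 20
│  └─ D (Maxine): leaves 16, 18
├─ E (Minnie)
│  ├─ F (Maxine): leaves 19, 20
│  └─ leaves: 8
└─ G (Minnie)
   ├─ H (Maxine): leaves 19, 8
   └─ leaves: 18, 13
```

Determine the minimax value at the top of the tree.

C (Maxine): max(7, 15, 20) = 20
D (Maxine): max(16, 18) = 18
B (Minnie): min(20, 18) = 18
F (Maxine): max(19, 20) = 20
E (Minnie): min(20, 8) = 8
H (Maxine): max(19, 8) = 19
G (Minnie): min(19, 18, 13) = 13
Root (Maxine): max(18, 8, 13) = 18

18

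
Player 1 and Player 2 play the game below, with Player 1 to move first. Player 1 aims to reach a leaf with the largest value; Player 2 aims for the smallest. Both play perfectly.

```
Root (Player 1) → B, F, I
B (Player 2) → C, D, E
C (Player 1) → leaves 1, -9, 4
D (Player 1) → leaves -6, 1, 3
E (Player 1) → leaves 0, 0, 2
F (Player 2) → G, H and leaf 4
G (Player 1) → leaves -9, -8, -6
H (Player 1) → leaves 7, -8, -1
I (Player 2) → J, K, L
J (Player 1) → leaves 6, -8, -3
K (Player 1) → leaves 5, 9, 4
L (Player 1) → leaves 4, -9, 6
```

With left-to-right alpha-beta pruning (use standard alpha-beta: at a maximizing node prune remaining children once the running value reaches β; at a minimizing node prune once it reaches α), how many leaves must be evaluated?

20

C [α=-∞,β=+∞]: v=4
D [α=-∞,β=4]: v=3
E [α=-∞,β=3]: v=2
B [α=-∞,β=+∞]: v=2
G [α=2,β=+∞]: v=-6
F [α=2,β=+∞]: v=-6 after child 1 ≤ α → α-cutoff, skip 2
J [α=2,β=+∞]: v=6
K [α=2,β=6]: v=9 after child 2 ≥ β → β-cutoff, skip 1
L [α=2,β=6]: v=6
I [α=2,β=+∞]: v=6
Root [α=-∞,β=+∞]: v=6
Leaves evaluated: 20 of 25.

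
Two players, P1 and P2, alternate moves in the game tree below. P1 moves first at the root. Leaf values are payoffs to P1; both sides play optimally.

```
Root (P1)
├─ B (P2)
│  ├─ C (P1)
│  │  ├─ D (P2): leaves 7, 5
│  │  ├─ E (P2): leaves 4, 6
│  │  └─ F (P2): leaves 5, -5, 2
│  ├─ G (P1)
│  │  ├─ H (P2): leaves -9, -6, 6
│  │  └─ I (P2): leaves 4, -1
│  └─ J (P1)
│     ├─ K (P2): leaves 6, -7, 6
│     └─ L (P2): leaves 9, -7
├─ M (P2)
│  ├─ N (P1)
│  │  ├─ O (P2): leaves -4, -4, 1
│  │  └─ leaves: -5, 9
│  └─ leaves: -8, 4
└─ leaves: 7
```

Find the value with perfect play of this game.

7

D (P2): min(7, 5) = 5
E (P2): min(4, 6) = 4
F (P2): min(5, -5, 2) = -5
C (P1): max(5, 4, -5) = 5
H (P2): min(-9, -6, 6) = -9
I (P2): min(4, -1) = -1
G (P1): max(-9, -1) = -1
K (P2): min(6, -7, 6) = -7
L (P2): min(9, -7) = -7
J (P1): max(-7, -7) = -7
B (P2): min(5, -1, -7) = -7
O (P2): min(-4, -4, 1) = -4
N (P1): max(-4, -5, 9) = 9
M (P2): min(9, -8, 4) = -8
Root (P1): max(-7, -8, 7) = 7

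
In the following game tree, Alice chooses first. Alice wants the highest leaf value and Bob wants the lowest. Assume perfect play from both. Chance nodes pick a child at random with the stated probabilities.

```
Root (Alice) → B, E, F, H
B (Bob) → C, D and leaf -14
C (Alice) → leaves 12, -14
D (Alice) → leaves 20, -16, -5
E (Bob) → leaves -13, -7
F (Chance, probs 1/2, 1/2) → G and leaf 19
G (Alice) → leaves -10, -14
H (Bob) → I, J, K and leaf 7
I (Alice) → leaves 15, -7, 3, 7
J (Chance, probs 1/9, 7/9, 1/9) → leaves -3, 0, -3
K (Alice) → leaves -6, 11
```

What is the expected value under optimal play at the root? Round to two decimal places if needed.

C (Alice): max(12, -14) = 12
D (Alice): max(20, -16, -5) = 20
B (Bob): min(12, 20, -14) = -14
E (Bob): min(-13, -7) = -13
G (Alice): max(-10, -14) = -10
F (Chance): 1/2·-10 + 1/2·19 = 4.5
I (Alice): max(15, -7, 3, 7) = 15
J (Chance): 1/9·-3 + 7/9·0 + 1/9·-3 = -0.67
K (Alice): max(-6, 11) = 11
H (Bob): min(15, -0.67, 11, 7) = -0.67
Root (Alice): max(-14, -13, 4.5, -0.67) = 4.5

4.5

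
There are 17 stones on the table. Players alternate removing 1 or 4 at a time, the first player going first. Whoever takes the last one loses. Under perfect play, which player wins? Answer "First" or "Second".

First

i:   0  1  2  3  4  5  6  7  8  9 10 11 12 13 14 15 16 17
     W  L  W  L  W  W  L  W  L  W  W  L  W  L  W  W  L  W
Position 17 is W, so the first player wins.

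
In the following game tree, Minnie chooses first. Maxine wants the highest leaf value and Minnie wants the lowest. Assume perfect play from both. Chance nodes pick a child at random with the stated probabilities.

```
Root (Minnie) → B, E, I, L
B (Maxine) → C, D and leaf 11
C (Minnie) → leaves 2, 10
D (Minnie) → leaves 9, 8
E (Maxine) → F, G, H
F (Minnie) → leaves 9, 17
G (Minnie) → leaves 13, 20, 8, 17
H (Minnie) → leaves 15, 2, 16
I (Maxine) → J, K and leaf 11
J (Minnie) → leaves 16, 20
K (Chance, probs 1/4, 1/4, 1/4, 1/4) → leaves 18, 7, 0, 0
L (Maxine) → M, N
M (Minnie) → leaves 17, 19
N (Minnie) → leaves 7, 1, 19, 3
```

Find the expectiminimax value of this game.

9

C (Minnie): min(2, 10) = 2
D (Minnie): min(9, 8) = 8
B (Maxine): max(2, 8, 11) = 11
F (Minnie): min(9, 17) = 9
G (Minnie): min(13, 20, 8, 17) = 8
H (Minnie): min(15, 2, 16) = 2
E (Maxine): max(9, 8, 2) = 9
J (Minnie): min(16, 20) = 16
K (Chance): 1/4·18 + 1/4·7 + 1/4·0 + 1/4·0 = 6.25
I (Maxine): max(16, 6.25, 11) = 16
M (Minnie): min(17, 19) = 17
N (Minnie): min(7, 1, 19, 3) = 1
L (Maxine): max(17, 1) = 17
Root (Minnie): min(11, 9, 16, 17) = 9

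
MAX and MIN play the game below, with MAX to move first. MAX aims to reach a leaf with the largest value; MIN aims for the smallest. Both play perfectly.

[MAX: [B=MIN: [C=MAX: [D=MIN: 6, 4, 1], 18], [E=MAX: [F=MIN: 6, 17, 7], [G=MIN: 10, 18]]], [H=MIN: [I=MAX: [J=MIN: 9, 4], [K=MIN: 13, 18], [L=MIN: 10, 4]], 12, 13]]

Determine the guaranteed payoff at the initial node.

12

D (MIN): min(6, 4, 1) = 1
C (MAX): max(1, 18) = 18
F (MIN): min(6, 17, 7) = 6
G (MIN): min(10, 18) = 10
E (MAX): max(6, 10) = 10
B (MIN): min(18, 10) = 10
J (MIN): min(9, 4) = 4
K (MIN): min(13, 18) = 13
L (MIN): min(10, 4) = 4
I (MAX): max(4, 13, 4) = 13
H (MIN): min(13, 12, 13) = 12
Root (MAX): max(10, 12) = 12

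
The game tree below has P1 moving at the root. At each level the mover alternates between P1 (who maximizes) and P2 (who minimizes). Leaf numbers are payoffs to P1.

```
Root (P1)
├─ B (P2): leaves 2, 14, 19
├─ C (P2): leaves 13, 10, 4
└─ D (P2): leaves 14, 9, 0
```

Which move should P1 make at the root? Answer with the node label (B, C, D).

C

B (P2): min(2, 14, 19) = 2
C (P2): min(13, 10, 4) = 4
D (P2): min(14, 9, 0) = 0
Root (P1): max(2, 4, 0) = 4
P1 picks the child with the highest value: C (value 4).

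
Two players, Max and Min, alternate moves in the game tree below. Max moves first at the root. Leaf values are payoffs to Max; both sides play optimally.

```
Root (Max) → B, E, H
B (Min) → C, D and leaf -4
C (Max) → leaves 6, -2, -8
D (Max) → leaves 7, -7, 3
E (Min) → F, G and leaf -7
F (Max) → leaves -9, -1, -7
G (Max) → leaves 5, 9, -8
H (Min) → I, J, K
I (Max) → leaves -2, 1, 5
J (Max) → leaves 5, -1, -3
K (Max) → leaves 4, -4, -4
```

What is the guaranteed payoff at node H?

I: max(-2, 1, 5) = 5
J: max(5, -1, -3) = 5
K: max(4, -4, -4) = 4
H: min(5, 5, 4) = 4

4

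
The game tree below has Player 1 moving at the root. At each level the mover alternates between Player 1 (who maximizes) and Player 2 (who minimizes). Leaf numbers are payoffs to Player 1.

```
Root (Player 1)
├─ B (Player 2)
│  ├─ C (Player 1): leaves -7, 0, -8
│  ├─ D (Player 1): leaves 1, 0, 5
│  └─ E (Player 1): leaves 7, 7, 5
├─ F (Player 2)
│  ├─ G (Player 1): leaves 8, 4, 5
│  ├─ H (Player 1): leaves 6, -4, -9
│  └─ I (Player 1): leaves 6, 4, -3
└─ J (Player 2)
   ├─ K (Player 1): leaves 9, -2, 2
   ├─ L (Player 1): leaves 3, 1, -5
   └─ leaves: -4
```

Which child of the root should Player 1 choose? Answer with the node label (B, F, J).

F

C (Player 1): max(-7, 0, -8) = 0
D (Player 1): max(1, 0, 5) = 5
E (Player 1): max(7, 7, 5) = 7
B (Player 2): min(0, 5, 7) = 0
G (Player 1): max(8, 4, 5) = 8
H (Player 1): max(6, -4, -9) = 6
I (Player 1): max(6, 4, -3) = 6
F (Player 2): min(8, 6, 6) = 6
K (Player 1): max(9, -2, 2) = 9
L (Player 1): max(3, 1, -5) = 3
J (Player 2): min(9, 3, -4) = -4
Root (Player 1): max(0, 6, -4) = 6
Player 1 picks the child with the highest value: F (value 6).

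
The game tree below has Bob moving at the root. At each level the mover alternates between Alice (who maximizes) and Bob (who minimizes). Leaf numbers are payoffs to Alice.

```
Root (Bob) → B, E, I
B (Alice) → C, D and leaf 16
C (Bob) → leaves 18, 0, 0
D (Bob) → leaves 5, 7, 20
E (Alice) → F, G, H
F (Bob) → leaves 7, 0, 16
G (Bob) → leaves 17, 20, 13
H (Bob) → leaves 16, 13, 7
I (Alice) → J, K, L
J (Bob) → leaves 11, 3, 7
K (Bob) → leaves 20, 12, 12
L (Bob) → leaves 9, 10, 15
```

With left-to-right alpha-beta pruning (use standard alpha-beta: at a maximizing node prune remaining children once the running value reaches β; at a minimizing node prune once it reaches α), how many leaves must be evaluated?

22

C [α=-∞,β=+∞]: v=0
D [α=0,β=+∞]: v=5
B [α=-∞,β=+∞]: v=16
F [α=-∞,β=16]: v=0
G [α=0,β=16]: v=13
H [α=13,β=16]: v=13 after child 2 ≤ α → α-cutoff, skip 1
E [α=-∞,β=16]: v=13
J [α=-∞,β=13]: v=3
K [α=3,β=13]: v=12
L [α=12,β=13]: v=9 after child 1 ≤ α → α-cutoff, skip 2
I [α=-∞,β=13]: v=12
Root [α=-∞,β=+∞]: v=12
Leaves evaluated: 22 of 25.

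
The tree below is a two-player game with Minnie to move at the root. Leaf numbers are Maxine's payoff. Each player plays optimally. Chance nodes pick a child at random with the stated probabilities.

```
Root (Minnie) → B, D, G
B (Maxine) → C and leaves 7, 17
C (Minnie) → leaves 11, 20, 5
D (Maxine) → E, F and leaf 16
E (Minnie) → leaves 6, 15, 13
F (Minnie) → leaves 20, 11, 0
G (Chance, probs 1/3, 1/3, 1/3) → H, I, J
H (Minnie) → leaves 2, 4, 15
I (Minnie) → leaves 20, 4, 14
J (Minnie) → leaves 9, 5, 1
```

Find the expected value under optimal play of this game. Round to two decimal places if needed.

C (Minnie): min(11, 20, 5) = 5
B (Maxine): max(5, 7, 17) = 17
E (Minnie): min(6, 15, 13) = 6
F (Minnie): min(20, 11, 0) = 0
D (Maxine): max(6, 0, 16) = 16
H (Minnie): min(2, 4, 15) = 2
I (Minnie): min(20, 4, 14) = 4
J (Minnie): min(9, 5, 1) = 1
G (Chance): 1/3·2 + 1/3·4 + 1/3·1 = 2.33
Root (Minnie): min(17, 16, 2.33) = 2.33

2.33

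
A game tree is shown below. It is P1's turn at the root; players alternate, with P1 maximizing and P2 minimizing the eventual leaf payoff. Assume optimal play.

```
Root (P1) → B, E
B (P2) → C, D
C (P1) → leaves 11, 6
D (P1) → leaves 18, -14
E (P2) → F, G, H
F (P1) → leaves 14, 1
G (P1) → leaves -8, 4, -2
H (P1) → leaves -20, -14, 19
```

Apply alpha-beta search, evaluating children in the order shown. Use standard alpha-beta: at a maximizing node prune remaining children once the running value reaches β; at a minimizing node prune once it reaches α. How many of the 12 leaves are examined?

C [α=-∞,β=+∞]: v=11
D [α=-∞,β=11]: v=18 after child 1 ≥ β → β-cutoff, skip 1
B [α=-∞,β=+∞]: v=11
F [α=11,β=+∞]: v=14
G [α=11,β=14]: v=4
E [α=11,β=+∞]: v=4 after child 2 ≤ α → α-cutoff, skip 1
Root [α=-∞,β=+∞]: v=11
Leaves evaluated: 8 of 12.

8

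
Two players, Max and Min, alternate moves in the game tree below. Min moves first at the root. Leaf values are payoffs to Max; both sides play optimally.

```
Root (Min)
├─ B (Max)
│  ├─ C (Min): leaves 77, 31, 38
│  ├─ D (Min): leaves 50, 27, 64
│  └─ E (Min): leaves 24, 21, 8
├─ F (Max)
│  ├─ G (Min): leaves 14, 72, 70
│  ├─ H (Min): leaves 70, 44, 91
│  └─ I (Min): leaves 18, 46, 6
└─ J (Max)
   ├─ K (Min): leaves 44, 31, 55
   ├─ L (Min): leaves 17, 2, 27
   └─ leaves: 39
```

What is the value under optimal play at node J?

39

K: min(44, 31, 55) = 31
L: min(17, 2, 27) = 2
J: max(31, 2, 39) = 39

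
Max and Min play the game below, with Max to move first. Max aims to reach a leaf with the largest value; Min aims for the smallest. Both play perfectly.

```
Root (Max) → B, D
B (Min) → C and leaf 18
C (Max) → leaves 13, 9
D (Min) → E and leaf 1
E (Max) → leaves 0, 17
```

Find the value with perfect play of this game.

C (Max): max(13, 9) = 13
B (Min): min(13, 18) = 13
E (Max): max(0, 17) = 17
D (Min): min(17, 1) = 1
Root (Max): max(13, 1) = 13

13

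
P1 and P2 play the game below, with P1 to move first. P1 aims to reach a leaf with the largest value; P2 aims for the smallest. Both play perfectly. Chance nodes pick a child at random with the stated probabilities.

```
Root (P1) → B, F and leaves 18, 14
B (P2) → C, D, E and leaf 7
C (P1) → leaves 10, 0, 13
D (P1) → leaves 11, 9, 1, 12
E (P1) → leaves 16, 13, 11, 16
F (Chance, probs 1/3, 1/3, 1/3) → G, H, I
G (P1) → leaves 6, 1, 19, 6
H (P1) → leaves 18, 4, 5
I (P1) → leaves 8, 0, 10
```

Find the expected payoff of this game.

18

C (P1): max(10, 0, 13) = 13
D (P1): max(11, 9, 1, 12) = 12
E (P1): max(16, 13, 11, 16) = 16
B (P2): min(13, 12, 16, 7) = 7
G (P1): max(6, 1, 19, 6) = 19
H (P1): max(18, 4, 5) = 18
I (P1): max(8, 0, 10) = 10
F (Chance): 1/3·19 + 1/3·18 + 1/3·10 = 15.67
Root (P1): max(7, 15.67, 18, 14) = 18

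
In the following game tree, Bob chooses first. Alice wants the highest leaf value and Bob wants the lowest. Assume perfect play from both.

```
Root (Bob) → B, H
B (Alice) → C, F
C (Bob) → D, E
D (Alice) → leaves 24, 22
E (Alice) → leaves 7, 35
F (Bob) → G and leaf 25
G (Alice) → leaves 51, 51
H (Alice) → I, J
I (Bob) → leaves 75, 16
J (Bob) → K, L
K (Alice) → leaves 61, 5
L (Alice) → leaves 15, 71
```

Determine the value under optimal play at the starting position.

25

D (Alice): max(24, 22) = 24
E (Alice): max(7, 35) = 35
C (Bob): min(24, 35) = 24
G (Alice): max(51, 51) = 51
F (Bob): min(51, 25) = 25
B (Alice): max(24, 25) = 25
I (Bob): min(75, 16) = 16
K (Alice): max(61, 5) = 61
L (Alice): max(15, 71) = 71
J (Bob): min(61, 71) = 61
H (Alice): max(16, 61) = 61
Root (Bob): min(25, 61) = 25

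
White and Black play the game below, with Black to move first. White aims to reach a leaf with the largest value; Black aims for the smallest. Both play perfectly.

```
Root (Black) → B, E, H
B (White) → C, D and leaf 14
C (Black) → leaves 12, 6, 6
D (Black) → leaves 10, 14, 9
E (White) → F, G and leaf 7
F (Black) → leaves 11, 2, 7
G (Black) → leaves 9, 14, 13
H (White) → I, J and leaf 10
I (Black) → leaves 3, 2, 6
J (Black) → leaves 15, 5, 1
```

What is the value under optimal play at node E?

F: min(11, 2, 7) = 2
G: min(9, 14, 13) = 9
E: max(2, 9, 7) = 9

9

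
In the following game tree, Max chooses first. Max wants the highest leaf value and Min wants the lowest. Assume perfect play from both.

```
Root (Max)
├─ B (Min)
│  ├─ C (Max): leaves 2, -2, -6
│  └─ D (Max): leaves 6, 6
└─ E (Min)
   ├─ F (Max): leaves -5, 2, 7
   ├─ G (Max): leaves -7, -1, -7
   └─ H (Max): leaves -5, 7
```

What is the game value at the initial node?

C (Max): max(2, -2, -6) = 2
D (Max): max(6, 6) = 6
B (Min): min(2, 6) = 2
F (Max): max(-5, 2, 7) = 7
G (Max): max(-7, -1, -7) = -1
H (Max): max(-5, 7) = 7
E (Min): min(7, -1, 7) = -1
Root (Max): max(2, -1) = 2

2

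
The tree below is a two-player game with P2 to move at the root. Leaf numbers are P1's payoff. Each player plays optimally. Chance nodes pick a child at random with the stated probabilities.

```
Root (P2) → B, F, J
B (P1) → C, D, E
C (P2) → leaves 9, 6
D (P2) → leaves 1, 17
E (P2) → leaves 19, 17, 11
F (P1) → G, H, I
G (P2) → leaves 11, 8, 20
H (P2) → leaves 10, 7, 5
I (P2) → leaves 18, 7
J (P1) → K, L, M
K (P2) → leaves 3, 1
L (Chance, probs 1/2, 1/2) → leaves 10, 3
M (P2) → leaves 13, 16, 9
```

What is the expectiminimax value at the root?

8

C (P2): min(9, 6) = 6
D (P2): min(1, 17) = 1
E (P2): min(19, 17, 11) = 11
B (P1): max(6, 1, 11) = 11
G (P2): min(11, 8, 20) = 8
H (P2): min(10, 7, 5) = 5
I (P2): min(18, 7) = 7
F (P1): max(8, 5, 7) = 8
K (P2): min(3, 1) = 1
L (Chance): 1/2·10 + 1/2·3 = 6.5
M (P2): min(13, 16, 9) = 9
J (P1): max(1, 6.5, 9) = 9
Root (P2): min(11, 8, 9) = 8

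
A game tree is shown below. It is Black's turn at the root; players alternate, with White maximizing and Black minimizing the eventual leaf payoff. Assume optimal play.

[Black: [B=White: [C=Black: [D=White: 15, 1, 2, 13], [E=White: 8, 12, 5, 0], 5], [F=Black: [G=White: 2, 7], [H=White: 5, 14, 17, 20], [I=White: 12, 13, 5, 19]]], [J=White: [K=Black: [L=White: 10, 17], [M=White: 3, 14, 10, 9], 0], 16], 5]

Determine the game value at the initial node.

D (White): max(15, 1, 2, 13) = 15
E (White): max(8, 12, 5, 0) = 12
C (Black): min(15, 12, 5) = 5
G (White): max(2, 7) = 7
H (White): max(5, 14, 17, 20) = 20
I (White): max(12, 13, 5, 19) = 19
F (Black): min(7, 20, 19) = 7
B (White): max(5, 7) = 7
L (White): max(10, 17) = 17
M (White): max(3, 14, 10, 9) = 14
K (Black): min(17, 14, 0) = 0
J (White): max(0, 16) = 16
Root (Black): min(7, 16, 5) = 5

5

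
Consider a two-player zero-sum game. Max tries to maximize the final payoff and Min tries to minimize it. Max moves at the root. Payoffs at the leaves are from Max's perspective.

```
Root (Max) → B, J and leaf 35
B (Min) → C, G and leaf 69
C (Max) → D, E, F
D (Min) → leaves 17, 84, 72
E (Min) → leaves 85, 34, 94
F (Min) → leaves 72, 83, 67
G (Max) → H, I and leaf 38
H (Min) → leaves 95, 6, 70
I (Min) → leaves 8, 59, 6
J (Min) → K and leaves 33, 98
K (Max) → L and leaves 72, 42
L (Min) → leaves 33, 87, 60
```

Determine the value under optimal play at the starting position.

D (Min): min(17, 84, 72) = 17
E (Min): min(85, 34, 94) = 34
F (Min): min(72, 83, 67) = 67
C (Max): max(17, 34, 67) = 67
H (Min): min(95, 6, 70) = 6
I (Min): min(8, 59, 6) = 6
G (Max): max(6, 6, 38) = 38
B (Min): min(67, 38, 69) = 38
L (Min): min(33, 87, 60) = 33
K (Max): max(33, 72, 42) = 72
J (Min): min(72, 33, 98) = 33
Root (Max): max(38, 33, 35) = 38

38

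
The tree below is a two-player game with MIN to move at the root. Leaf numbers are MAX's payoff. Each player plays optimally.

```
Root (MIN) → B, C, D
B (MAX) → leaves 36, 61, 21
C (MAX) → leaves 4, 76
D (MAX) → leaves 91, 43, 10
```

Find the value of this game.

B (MAX): max(36, 61, 21) = 61
C (MAX): max(4, 76) = 76
D (MAX): max(91, 43, 10) = 91
Root (MIN): min(61, 76, 91) = 61

61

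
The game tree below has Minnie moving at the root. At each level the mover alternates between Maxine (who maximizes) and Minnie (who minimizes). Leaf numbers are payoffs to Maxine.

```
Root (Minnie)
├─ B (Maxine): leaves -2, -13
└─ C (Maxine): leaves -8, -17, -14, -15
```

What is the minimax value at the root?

B (Maxine): max(-2, -13) = -2
C (Maxine): max(-8, -17, -14, -15) = -8
Root (Minnie): min(-2, -8) = -8

-8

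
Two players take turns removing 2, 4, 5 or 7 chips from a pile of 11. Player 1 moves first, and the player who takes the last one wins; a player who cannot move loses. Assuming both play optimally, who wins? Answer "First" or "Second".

Mark each pile size as W (mover wins) or L (mover loses):
i:   0  1  2  3  4  5  6  7  8  9 10 11
     L  L  W  W  W  W  W  W  W  L  L  W
Position 11 is W, so the first player wins.

First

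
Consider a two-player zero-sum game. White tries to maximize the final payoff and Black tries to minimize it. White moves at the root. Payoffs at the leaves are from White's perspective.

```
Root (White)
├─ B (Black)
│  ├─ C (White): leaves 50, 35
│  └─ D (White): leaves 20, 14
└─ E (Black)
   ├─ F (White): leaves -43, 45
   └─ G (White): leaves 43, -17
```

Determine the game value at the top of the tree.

43

C (White): max(50, 35) = 50
D (White): max(20, 14) = 20
B (Black): min(50, 20) = 20
F (White): max(-43, 45) = 45
G (White): max(43, -17) = 43
E (Black): min(45, 43) = 43
Root (White): max(20, 43) = 43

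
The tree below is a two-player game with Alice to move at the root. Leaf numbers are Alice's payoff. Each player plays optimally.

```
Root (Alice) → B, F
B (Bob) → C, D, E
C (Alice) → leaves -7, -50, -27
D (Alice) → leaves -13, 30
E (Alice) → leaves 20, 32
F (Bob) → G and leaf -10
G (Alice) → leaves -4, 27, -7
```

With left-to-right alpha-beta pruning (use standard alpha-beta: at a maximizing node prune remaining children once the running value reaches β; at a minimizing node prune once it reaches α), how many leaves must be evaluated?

10

C [α=-∞,β=+∞]: v=-7
D [α=-∞,β=-7]: v=30
E [α=-∞,β=-7]: v=20 after child 1 ≥ β → β-cutoff, skip 1
B [α=-∞,β=+∞]: v=-7
G [α=-7,β=+∞]: v=27
F [α=-7,β=+∞]: v=-10
Root [α=-∞,β=+∞]: v=-7
Leaves evaluated: 10 of 11.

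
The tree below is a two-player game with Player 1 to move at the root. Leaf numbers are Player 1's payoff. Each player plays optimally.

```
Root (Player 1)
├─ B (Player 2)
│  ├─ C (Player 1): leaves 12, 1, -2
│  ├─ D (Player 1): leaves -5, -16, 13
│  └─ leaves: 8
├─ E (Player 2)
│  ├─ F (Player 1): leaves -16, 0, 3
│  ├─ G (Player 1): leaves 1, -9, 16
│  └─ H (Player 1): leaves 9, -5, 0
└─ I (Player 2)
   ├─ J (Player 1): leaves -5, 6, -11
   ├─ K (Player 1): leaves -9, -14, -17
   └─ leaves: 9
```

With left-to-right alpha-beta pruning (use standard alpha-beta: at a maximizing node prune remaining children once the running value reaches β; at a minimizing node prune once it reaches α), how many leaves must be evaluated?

13

C [α=-∞,β=+∞]: v=12
D [α=-∞,β=12]: v=13
B [α=-∞,β=+∞]: v=8
F [α=8,β=+∞]: v=3
E [α=8,β=+∞]: v=3 after child 1 ≤ α → α-cutoff, skip 2
J [α=8,β=+∞]: v=6
I [α=8,β=+∞]: v=6 after child 1 ≤ α → α-cutoff, skip 2
Root [α=-∞,β=+∞]: v=8
Leaves evaluated: 13 of 23.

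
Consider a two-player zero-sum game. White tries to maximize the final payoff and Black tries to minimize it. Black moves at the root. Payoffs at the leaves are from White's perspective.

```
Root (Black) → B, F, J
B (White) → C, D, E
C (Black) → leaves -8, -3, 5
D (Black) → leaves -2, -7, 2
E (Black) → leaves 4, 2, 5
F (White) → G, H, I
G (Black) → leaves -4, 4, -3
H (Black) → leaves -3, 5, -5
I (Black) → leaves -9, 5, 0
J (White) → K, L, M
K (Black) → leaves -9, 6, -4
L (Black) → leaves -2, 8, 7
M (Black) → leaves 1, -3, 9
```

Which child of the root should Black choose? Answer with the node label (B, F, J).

F

C (Black): min(-8, -3, 5) = -8
D (Black): min(-2, -7, 2) = -7
E (Black): min(4, 2, 5) = 2
B (White): max(-8, -7, 2) = 2
G (Black): min(-4, 4, -3) = -4
H (Black): min(-3, 5, -5) = -5
I (Black): min(-9, 5, 0) = -9
F (White): max(-4, -5, -9) = -4
K (Black): min(-9, 6, -4) = -9
L (Black): min(-2, 8, 7) = -2
M (Black): min(1, -3, 9) = -3
J (White): max(-9, -2, -3) = -2
Root (Black): min(2, -4, -2) = -4
Black picks the child with the lowest value: F (value -4).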